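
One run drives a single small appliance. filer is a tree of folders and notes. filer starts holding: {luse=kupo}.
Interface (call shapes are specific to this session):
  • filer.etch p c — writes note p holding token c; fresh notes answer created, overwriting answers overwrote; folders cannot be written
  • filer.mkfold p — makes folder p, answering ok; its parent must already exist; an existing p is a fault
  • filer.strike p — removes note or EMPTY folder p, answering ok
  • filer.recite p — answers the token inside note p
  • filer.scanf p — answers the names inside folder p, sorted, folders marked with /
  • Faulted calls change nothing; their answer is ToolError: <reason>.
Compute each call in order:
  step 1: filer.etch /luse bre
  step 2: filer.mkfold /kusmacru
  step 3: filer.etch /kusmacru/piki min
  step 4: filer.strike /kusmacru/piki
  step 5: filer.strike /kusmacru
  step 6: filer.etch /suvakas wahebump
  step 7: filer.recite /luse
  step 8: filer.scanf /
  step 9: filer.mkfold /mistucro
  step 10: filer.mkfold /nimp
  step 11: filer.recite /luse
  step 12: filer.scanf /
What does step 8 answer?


Step: filer.etch[/luse; bre]
Result: overwrote
Step: filer.mkfold[/kusmacru]
Result: ok
Step: filer.etch[/kusmacru/piki; min]
Result: created
Step: filer.strike[/kusmacru/piki]
Result: ok
Step: filer.strike[/kusmacru]
Result: ok
Step: filer.etch[/suvakas; wahebump]
Result: created
Step: filer.recite[/luse]
Result: bre
Step: filer.scanf[/]
Result: [luse, suvakas]
Step: filer.mkfold[/mistucro]
Result: ok
Step: filer.mkfold[/nimp]
Result: ok
Step: filer.recite[/luse]
Result: bre
Step: filer.scanf[/]
Result: [luse, mistucro/, nimp/, suvakas]

Answer: [luse, suvakas]


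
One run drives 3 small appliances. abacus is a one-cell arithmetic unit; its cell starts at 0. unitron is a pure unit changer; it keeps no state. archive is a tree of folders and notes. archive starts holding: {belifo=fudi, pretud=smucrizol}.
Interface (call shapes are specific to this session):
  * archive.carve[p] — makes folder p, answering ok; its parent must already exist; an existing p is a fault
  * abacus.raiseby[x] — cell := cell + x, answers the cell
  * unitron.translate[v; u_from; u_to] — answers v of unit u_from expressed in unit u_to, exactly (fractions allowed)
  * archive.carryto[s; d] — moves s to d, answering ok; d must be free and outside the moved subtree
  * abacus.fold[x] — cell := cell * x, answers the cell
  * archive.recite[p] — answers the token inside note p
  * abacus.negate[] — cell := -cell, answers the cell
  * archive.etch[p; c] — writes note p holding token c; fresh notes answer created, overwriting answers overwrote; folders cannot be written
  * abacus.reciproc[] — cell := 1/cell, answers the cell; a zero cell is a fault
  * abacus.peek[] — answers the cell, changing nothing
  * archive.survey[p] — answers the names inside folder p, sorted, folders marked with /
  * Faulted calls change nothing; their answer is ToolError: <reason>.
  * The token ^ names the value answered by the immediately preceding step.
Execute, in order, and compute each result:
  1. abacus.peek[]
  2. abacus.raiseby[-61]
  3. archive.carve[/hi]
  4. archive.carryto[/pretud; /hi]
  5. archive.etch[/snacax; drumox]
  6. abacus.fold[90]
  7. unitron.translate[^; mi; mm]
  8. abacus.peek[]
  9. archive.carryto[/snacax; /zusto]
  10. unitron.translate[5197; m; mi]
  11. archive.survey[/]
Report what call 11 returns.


Answer: [belifo, hi/, pretud, zusto]

Derivation:
CALL abacus.peek[]
RET  0
CALL abacus.raiseby[x='-61']
RET  -61
CALL archive.carve[p='/hi']
RET  ok
CALL archive.carryto[s='/pretud'; d='/hi']
RET  ToolError: exists
CALL archive.etch[p='/snacax'; c='drumox']
RET  created
CALL abacus.fold[x='90']
RET  -5490
CALL unitron.translate[v='^'; u_from='mi'; u_to='mm']
RET  -8835298560
CALL abacus.peek[]
RET  -5490
CALL archive.carryto[s='/snacax'; d='/zusto']
RET  ok
CALL unitron.translate[v='5197'; u_from='m'; u_to='mi']
RET  649625/201168
CALL archive.survey[p='/']
RET  [belifo, hi/, pretud, zusto]


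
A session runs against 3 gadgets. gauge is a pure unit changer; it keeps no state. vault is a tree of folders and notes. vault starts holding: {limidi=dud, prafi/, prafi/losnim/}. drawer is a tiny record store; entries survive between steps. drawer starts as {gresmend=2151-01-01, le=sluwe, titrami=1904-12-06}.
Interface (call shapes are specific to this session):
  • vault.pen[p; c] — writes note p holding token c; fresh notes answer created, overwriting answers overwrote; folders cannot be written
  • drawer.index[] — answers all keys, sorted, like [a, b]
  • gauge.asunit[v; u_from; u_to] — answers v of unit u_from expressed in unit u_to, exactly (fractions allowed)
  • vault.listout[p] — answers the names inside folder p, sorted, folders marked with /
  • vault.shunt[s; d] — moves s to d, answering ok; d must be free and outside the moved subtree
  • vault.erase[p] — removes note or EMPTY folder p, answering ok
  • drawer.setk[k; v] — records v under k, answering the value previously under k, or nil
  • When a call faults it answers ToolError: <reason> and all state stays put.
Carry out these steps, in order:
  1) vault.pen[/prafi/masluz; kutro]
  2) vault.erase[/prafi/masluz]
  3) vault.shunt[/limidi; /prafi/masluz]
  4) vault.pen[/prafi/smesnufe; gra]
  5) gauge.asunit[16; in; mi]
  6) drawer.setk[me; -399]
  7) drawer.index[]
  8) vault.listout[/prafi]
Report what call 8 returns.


Answer: [losnim/, masluz, smesnufe]

Derivation:
Act: vault.pen[p=/prafi/masluz; c=kutro]
Obs: created
Act: vault.erase[p=/prafi/masluz]
Obs: ok
Act: vault.shunt[s=/limidi; d=/prafi/masluz]
Obs: ok
Act: vault.pen[p=/prafi/smesnufe; c=gra]
Obs: created
Act: gauge.asunit[v=16; u_from=in; u_to=mi]
Obs: 1/3960
Act: drawer.setk[k=me; v=-399]
Obs: nil
Act: drawer.index[]
Obs: [gresmend, le, me, titrami]
Act: vault.listout[p=/prafi]
Obs: [losnim/, masluz, smesnufe]


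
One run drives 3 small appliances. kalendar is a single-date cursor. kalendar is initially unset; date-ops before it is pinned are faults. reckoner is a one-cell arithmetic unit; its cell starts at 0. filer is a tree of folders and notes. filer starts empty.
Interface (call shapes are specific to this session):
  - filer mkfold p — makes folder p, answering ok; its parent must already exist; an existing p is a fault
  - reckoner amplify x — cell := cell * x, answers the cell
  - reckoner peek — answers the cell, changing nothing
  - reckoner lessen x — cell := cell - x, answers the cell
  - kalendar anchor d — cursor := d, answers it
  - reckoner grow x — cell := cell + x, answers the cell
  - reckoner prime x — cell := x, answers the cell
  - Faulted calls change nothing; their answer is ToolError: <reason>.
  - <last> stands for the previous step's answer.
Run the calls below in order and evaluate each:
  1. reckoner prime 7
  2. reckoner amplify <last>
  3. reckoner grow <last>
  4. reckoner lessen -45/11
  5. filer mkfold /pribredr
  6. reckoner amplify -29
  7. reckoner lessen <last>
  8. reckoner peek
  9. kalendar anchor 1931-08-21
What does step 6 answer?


Answer: -32567/11

Derivation:
% reckoner prime x: 7
  7
% reckoner amplify x: <last>
  49
% reckoner grow x: <last>
  98
% reckoner lessen x: -45/11
  1123/11
% filer mkfold p: /pribredr
  ok
% reckoner amplify x: -29
  -32567/11
% reckoner lessen x: <last>
  0
% reckoner peek
  0
% kalendar anchor d: 1931-08-21
  1931-08-21


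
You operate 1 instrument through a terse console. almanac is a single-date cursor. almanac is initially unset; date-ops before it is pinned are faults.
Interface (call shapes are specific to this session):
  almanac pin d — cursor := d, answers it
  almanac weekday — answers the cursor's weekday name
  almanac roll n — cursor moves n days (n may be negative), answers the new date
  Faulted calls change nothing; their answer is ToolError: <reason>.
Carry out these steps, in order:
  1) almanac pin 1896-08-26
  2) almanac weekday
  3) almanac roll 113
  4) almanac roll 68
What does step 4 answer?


Answer: 1897-02-23

Derivation:
~$ almanac pin d: 1896-08-26
= 1896-08-26
~$ almanac weekday
= Wednesday
~$ almanac roll n: 113
= 1896-12-17
~$ almanac roll n: 68
= 1897-02-23


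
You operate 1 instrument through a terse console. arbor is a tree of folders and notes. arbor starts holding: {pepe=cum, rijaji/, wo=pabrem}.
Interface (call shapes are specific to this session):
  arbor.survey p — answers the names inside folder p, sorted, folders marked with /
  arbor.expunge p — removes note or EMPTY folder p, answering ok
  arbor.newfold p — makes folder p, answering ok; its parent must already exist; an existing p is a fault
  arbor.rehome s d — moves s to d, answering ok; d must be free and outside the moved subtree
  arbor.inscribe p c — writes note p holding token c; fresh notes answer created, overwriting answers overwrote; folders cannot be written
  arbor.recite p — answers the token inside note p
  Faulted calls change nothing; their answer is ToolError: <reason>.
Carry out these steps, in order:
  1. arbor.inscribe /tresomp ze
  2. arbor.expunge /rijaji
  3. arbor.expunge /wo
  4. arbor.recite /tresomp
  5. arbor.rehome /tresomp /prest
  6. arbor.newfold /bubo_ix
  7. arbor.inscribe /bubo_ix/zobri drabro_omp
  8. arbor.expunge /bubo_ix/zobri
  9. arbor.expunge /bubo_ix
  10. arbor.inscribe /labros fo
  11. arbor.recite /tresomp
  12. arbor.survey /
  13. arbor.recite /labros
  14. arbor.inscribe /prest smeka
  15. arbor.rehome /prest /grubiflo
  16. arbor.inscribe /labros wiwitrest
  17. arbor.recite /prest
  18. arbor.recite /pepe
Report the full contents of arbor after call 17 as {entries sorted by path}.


Answer: {grubiflo=smeka, labros=wiwitrest, pepe=cum}

Derivation:
I run arbor.inscribe passing p='/tresomp', c='ze', giving created.
Next I call arbor.expunge passing p='/rijaji': ok.
Calling arbor.expunge passing p='/wo', and see ok.
Invoking arbor.recite passing p='/tresomp', and observe ze.
Then arbor.rehome passing s='/tresomp', d='/prest': ok.
Next I call arbor.newfold passing p='/bubo_ix', giving ok.
Now I run arbor.inscribe passing p='/bubo_ix/zobri', c='drabro_omp', and observe created.
Calling arbor.expunge passing p='/bubo_ix/zobri', → ok.
Using arbor.expunge passing p='/bubo_ix', yielding ok.
Using arbor.inscribe passing p='/labros', c='fo', which returns created.
I try arbor.recite passing p='/tresomp', and get ToolError: not found.
Next I call arbor.survey passing p='/', giving [labros, pepe, prest].
Calling arbor.recite passing p='/labros', and get fo.
I invoke arbor.inscribe passing p='/prest', c='smeka', and see overwrote.
Invoking arbor.rehome passing s='/prest', d='/grubiflo', and see ok.
Invoking arbor.inscribe passing p='/labros', c='wiwitrest', which returns overwrote.
Invoking arbor.recite passing p='/prest', — result: ToolError: not found.
Invoking arbor.recite passing p='/pepe', → cum.


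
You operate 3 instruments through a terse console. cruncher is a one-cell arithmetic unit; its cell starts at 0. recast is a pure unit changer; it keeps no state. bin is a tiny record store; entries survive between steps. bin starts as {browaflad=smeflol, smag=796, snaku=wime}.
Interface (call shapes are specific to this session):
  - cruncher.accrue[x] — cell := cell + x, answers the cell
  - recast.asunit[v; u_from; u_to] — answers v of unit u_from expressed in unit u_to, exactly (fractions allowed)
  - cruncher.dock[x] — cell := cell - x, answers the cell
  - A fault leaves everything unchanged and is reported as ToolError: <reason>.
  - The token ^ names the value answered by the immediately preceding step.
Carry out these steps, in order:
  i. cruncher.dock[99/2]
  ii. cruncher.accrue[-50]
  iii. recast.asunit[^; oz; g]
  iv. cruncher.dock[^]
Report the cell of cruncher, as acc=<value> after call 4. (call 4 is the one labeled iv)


Answer: acc=8708088163/3200000

Derivation:
Step: dock[x: 99/2]
Result: -99/2
Step: accrue[x: -50]
Result: -199/2
Step: asunit[v: ^; u_from: oz; u_to: g]
Result: -9026488163/3200000
Step: dock[x: ^]
Result: 8708088163/3200000


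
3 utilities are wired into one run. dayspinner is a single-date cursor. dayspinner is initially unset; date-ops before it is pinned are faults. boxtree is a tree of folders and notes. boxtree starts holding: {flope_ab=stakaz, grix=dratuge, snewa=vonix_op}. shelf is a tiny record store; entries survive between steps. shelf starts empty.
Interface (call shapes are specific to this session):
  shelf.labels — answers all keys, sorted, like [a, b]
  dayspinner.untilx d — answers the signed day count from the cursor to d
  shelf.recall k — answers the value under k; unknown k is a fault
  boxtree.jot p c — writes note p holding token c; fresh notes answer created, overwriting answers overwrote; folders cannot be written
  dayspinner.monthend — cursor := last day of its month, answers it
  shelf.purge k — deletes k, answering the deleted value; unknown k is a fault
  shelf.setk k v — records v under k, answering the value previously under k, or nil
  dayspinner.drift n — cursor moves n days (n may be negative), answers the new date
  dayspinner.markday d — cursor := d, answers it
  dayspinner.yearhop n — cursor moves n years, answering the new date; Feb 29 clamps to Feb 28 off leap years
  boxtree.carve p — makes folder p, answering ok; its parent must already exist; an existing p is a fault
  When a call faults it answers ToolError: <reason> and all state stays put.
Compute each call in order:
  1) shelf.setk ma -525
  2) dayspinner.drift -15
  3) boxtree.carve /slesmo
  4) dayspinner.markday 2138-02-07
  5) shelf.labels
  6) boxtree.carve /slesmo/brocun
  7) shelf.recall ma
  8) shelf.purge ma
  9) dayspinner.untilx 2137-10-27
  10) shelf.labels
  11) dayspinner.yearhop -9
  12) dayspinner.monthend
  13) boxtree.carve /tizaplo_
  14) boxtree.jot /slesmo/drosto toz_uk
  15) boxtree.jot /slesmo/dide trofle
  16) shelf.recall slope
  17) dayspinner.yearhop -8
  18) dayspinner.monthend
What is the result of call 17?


Answer: 2121-02-28

Derivation:
# 1. shelf.setk(k='ma', v='-525') == nil
# 2. dayspinner.drift(n='-15') == ToolError: no date set
# 3. boxtree.carve(p='/slesmo') == ok
# 4. dayspinner.markday(d='2138-02-07') == 2138-02-07
# 5. shelf.labels() == [ma]
# 6. boxtree.carve(p='/slesmo/brocun') == ok
# 7. shelf.recall(k='ma') == -525
# 8. shelf.purge(k='ma') == -525
# 9. dayspinner.untilx(d='2137-10-27') == -103
# 10. shelf.labels() == []
# 11. dayspinner.yearhop(n='-9') == 2129-02-07
# 12. dayspinner.monthend() == 2129-02-28
# 13. boxtree.carve(p='/tizaplo_') == ok
# 14. boxtree.jot(p='/slesmo/drosto', c='toz_uk') == created
# 15. boxtree.jot(p='/slesmo/dide', c='trofle') == created
# 16. shelf.recall(k='slope') == ToolError: no such key slope
# 17. dayspinner.yearhop(n='-8') == 2121-02-28
# 18. dayspinner.monthend() == 2121-02-28


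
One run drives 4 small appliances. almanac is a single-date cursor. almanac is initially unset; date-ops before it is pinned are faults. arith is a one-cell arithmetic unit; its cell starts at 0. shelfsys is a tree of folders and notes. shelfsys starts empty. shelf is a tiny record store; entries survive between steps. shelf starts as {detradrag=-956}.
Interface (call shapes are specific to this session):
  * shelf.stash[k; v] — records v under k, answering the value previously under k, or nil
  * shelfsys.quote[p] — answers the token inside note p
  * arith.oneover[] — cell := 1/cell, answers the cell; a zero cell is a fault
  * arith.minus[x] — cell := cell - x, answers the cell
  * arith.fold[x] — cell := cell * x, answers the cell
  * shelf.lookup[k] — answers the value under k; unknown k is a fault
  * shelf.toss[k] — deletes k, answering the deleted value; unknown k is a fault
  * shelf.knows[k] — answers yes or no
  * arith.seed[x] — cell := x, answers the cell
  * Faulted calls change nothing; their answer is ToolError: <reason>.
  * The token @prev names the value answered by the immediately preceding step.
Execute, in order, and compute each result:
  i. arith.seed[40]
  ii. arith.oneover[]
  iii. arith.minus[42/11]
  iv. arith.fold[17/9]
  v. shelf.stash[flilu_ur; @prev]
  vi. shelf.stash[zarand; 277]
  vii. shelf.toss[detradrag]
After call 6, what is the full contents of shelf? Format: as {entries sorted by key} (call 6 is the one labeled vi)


Do: arith.seed[x: 40]
See: 40
Do: arith.oneover[]
See: 1/40
Do: arith.minus[x: 42/11]
See: -1669/440
Do: arith.fold[x: 17/9]
See: -28373/3960
Do: shelf.stash[k: flilu_ur; v: @prev]
See: nil
Do: shelf.stash[k: zarand; v: 277]
See: nil
Do: shelf.toss[k: detradrag]
See: -956

Answer: {detradrag=-956, flilu_ur=-28373/3960, zarand=277}


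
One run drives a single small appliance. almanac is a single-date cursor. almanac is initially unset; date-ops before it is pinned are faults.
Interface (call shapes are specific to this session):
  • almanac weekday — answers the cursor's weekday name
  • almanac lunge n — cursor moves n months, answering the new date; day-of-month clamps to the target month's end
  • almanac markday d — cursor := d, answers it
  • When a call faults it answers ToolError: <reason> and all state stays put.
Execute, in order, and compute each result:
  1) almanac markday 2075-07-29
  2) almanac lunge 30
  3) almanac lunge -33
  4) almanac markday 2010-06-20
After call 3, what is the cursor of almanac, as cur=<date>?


I run almanac markday passing 2075-07-29, — result: 2075-07-29.
I run almanac lunge passing 30, — result: 2078-01-29.
Then almanac lunge passing -33, giving 2075-04-29.
Next I call almanac markday passing 2010-06-20, and get 2010-06-20.

Answer: cur=2075-04-29


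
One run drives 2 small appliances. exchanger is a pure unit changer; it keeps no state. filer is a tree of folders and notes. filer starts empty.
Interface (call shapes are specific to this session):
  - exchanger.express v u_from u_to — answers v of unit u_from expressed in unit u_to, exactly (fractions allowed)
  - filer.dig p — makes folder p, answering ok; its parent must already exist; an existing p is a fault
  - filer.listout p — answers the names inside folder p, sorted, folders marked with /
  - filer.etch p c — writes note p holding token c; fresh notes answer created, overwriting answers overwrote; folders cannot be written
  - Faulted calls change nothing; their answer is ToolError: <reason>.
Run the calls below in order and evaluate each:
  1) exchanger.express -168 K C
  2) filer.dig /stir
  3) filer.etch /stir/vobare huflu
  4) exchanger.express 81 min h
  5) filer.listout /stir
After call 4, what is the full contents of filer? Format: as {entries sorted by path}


>> exchanger.express(v='-168', u_from='K', u_to='C')
<< -8823/20
>> filer.dig(p='/stir')
<< ok
>> filer.etch(p='/stir/vobare', c='huflu')
<< created
>> exchanger.express(v='81', u_from='min', u_to='h')
<< 27/20
>> filer.listout(p='/stir')
<< [vobare]

Answer: {stir/, stir/vobare=huflu}


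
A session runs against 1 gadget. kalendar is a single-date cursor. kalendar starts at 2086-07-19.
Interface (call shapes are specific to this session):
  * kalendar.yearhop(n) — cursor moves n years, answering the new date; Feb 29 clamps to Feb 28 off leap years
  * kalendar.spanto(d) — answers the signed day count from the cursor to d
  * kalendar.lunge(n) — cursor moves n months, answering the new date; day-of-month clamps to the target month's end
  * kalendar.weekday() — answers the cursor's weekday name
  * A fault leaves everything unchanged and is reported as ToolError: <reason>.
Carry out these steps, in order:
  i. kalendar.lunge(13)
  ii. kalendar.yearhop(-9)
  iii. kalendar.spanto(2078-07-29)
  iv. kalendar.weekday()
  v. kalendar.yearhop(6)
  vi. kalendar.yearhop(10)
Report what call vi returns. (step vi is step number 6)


-> lunge(n=13)
<- 2087-08-19
-> yearhop(n=-9)
<- 2078-08-19
-> spanto(d=2078-07-29)
<- -21
-> weekday()
<- Friday
-> yearhop(n=6)
<- 2084-08-19
-> yearhop(n=10)
<- 2094-08-19

Answer: 2094-08-19


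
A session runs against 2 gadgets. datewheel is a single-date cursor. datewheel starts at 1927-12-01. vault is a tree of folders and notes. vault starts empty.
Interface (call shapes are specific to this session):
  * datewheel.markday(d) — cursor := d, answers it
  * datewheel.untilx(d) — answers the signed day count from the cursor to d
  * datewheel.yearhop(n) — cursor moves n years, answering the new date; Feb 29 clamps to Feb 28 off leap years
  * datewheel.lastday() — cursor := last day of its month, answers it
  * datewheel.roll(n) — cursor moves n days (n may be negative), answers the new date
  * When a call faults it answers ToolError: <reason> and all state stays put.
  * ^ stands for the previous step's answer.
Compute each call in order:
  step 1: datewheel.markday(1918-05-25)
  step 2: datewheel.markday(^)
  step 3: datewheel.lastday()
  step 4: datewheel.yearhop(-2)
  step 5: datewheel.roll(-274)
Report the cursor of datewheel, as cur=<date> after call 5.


~$ datewheel.markday d='1918-05-25'
[out] 1918-05-25
~$ datewheel.markday d='^'
[out] 1918-05-25
~$ datewheel.lastday
[out] 1918-05-31
~$ datewheel.yearhop n='-2'
[out] 1916-05-31
~$ datewheel.roll n='-274'
[out] 1915-08-31

Answer: cur=1915-08-31


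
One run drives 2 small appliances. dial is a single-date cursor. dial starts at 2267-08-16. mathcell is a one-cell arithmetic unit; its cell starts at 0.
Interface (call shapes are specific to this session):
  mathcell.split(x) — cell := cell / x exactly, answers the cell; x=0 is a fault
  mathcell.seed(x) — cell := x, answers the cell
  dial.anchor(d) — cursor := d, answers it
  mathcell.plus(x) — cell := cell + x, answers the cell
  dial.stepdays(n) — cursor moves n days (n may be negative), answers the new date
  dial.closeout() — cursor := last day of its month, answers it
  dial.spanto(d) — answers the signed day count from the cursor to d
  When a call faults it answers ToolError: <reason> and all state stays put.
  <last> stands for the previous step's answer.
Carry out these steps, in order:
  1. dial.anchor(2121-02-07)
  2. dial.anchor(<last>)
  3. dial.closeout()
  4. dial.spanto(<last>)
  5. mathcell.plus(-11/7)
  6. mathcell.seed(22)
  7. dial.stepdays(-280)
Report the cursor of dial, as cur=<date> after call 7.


CALL dial.anchor[d: 2121-02-07]
RET  2121-02-07
CALL dial.anchor[d: <last>]
RET  2121-02-07
CALL dial.closeout[]
RET  2121-02-28
CALL dial.spanto[d: <last>]
RET  0
CALL mathcell.plus[x: -11/7]
RET  -11/7
CALL mathcell.seed[x: 22]
RET  22
CALL dial.stepdays[n: -280]
RET  2120-05-24

Answer: cur=2120-05-24


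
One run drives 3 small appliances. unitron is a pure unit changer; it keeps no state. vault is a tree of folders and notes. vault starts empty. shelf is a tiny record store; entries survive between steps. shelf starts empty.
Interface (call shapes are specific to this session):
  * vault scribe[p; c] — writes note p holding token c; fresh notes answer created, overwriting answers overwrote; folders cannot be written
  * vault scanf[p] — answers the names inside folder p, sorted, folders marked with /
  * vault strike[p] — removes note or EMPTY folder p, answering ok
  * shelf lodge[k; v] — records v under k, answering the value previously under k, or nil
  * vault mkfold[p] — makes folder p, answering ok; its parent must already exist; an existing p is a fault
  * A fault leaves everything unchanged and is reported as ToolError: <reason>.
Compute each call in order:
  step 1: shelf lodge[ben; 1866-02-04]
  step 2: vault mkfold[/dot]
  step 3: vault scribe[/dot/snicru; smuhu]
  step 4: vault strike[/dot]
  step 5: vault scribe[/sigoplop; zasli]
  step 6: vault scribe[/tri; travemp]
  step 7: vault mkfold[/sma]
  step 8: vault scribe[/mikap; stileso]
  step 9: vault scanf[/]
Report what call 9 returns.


;; shelf lodge(k='ben', v='1866-02-04') => nil
;; vault mkfold(p='/dot') => ok
;; vault scribe(p='/dot/snicru', c='smuhu') => created
;; vault strike(p='/dot') => ToolError: not empty
;; vault scribe(p='/sigoplop', c='zasli') => created
;; vault scribe(p='/tri', c='travemp') => created
;; vault mkfold(p='/sma') => ok
;; vault scribe(p='/mikap', c='stileso') => created
;; vault scanf(p='/') => [dot/, mikap, sigoplop, sma/, tri]

Answer: [dot/, mikap, sigoplop, sma/, tri]


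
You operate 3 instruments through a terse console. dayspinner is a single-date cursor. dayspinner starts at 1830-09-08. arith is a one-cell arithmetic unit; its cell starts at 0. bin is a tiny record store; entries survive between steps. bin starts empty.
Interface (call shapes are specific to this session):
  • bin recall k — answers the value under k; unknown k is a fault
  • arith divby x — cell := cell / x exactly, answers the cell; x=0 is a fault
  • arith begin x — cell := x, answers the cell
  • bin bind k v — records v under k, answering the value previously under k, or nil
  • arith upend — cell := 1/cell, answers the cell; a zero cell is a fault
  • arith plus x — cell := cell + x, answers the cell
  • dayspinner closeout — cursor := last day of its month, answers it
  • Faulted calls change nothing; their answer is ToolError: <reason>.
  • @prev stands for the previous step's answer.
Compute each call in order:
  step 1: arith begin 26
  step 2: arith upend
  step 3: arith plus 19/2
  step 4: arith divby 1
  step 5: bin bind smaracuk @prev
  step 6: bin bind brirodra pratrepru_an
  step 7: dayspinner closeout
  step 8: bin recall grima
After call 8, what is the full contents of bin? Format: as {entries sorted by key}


Answer: {brirodra=pratrepru_an, smaracuk=124/13}

Derivation:
[in] arith begin x=26
[out] 26
[in] arith upend
[out] 1/26
[in] arith plus x=19/2
[out] 124/13
[in] arith divby x=1
[out] 124/13
[in] bin bind k=smaracuk v=@prev
[out] nil
[in] bin bind k=brirodra v=pratrepru_an
[out] nil
[in] dayspinner closeout
[out] 1830-09-30
[in] bin recall k=grima
[out] ToolError: no such key grima


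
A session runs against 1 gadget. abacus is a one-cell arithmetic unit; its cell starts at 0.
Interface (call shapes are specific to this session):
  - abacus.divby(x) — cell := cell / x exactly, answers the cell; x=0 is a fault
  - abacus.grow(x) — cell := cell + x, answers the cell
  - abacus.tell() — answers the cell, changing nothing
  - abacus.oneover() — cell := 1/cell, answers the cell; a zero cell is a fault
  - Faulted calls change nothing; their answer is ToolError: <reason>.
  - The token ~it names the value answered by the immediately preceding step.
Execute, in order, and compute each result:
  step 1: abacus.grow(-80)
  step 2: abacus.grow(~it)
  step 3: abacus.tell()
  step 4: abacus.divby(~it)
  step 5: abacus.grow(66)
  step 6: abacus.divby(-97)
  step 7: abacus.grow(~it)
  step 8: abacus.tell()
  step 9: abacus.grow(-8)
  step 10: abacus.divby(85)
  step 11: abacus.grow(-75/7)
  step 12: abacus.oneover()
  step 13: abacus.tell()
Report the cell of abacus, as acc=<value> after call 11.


Answer: acc=-124949/11543

Derivation:
Act: abacus.grow[x=-80]
Obs: -80
Act: abacus.grow[x=~it]
Obs: -160
Act: abacus.tell[]
Obs: -160
Act: abacus.divby[x=~it]
Obs: 1
Act: abacus.grow[x=66]
Obs: 67
Act: abacus.divby[x=-97]
Obs: -67/97
Act: abacus.grow[x=~it]
Obs: -134/97
Act: abacus.tell[]
Obs: -134/97
Act: abacus.grow[x=-8]
Obs: -910/97
Act: abacus.divby[x=85]
Obs: -182/1649
Act: abacus.grow[x=-75/7]
Obs: -124949/11543
Act: abacus.oneover[]
Obs: -11543/124949
Act: abacus.tell[]
Obs: -11543/124949


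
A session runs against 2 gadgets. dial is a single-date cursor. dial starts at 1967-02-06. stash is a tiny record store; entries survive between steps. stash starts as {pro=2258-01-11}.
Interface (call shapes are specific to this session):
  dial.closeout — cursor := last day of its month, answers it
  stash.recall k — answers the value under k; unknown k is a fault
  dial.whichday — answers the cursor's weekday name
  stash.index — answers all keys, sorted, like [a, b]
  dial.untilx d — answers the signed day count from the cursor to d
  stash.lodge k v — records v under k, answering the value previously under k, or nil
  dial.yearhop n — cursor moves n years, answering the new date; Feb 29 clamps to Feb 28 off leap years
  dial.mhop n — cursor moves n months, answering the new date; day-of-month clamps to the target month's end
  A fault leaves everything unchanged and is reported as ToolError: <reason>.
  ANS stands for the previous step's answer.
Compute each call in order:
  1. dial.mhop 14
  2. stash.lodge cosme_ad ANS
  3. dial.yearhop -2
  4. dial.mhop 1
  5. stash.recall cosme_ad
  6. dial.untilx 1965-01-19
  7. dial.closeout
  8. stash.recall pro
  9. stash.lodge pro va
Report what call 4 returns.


CALL mhop[n: 14]
RET  1968-04-06
CALL lodge[k: cosme_ad; v: ANS]
RET  nil
CALL yearhop[n: -2]
RET  1966-04-06
CALL mhop[n: 1]
RET  1966-05-06
CALL recall[k: cosme_ad]
RET  1968-04-06
CALL untilx[d: 1965-01-19]
RET  -472
CALL closeout[]
RET  1966-05-31
CALL recall[k: pro]
RET  2258-01-11
CALL lodge[k: pro; v: va]
RET  2258-01-11

Answer: 1966-05-06


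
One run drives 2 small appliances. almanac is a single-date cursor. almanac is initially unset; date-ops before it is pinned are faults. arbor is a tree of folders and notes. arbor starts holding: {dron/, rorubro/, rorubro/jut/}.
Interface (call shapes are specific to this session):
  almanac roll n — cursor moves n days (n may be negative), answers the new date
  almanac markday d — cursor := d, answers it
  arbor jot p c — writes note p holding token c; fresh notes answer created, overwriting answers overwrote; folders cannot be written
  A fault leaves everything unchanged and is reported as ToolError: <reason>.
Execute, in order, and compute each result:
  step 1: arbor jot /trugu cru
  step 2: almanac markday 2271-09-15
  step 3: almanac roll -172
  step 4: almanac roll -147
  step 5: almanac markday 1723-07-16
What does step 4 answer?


# 1. arbor jot(/trugu, cru) ~> created
# 2. almanac markday(2271-09-15) ~> 2271-09-15
# 3. almanac roll(-172) ~> 2271-03-27
# 4. almanac roll(-147) ~> 2270-10-31
# 5. almanac markday(1723-07-16) ~> 1723-07-16

Answer: 2270-10-31


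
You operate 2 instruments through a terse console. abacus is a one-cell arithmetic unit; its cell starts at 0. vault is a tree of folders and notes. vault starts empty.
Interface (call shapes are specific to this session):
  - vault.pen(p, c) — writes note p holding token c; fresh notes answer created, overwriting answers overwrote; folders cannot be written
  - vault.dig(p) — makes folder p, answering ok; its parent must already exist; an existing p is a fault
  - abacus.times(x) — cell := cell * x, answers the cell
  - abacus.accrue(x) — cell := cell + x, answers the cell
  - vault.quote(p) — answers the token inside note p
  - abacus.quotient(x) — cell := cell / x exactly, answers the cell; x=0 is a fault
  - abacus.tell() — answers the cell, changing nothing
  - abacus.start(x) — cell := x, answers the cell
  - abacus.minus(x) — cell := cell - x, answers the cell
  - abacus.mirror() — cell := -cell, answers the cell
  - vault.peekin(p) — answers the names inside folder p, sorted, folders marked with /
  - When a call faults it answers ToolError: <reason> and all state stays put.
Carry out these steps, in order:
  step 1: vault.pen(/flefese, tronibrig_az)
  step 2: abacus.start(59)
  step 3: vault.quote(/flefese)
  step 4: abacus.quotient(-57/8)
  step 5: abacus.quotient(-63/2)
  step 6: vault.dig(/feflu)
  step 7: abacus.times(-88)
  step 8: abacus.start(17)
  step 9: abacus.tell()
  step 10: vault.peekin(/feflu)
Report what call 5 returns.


Answer: 944/3591

Derivation:
CALL vault.pen[p='/flefese'; c='tronibrig_az']
RET  created
CALL abacus.start[x='59']
RET  59
CALL vault.quote[p='/flefese']
RET  tronibrig_az
CALL abacus.quotient[x='-57/8']
RET  -472/57
CALL abacus.quotient[x='-63/2']
RET  944/3591
CALL vault.dig[p='/feflu']
RET  ok
CALL abacus.times[x='-88']
RET  -83072/3591
CALL abacus.start[x='17']
RET  17
CALL abacus.tell[]
RET  17
CALL vault.peekin[p='/feflu']
RET  []


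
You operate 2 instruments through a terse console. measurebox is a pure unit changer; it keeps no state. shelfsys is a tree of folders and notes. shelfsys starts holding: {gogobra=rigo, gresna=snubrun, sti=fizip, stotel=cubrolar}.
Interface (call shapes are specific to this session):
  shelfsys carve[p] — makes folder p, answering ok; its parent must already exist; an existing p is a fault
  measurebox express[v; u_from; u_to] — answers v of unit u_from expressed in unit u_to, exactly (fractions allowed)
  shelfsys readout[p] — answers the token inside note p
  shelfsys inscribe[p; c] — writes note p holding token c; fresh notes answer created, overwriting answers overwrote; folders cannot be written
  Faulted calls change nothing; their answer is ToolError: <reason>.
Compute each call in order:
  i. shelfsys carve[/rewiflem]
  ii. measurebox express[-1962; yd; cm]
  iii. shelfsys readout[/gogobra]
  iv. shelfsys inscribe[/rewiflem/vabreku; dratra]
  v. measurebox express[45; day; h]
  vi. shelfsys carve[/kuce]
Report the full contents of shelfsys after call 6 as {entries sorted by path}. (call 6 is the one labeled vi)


Answer: {gogobra=rigo, gresna=snubrun, kuce/, rewiflem/, rewiflem/vabreku=dratra, sti=fizip, stotel=cubrolar}

Derivation:
Now I run shelfsys carve passing p: /rewiflem, and see ok.
I run measurebox express passing v: -1962, u_from: yd, u_to: cm: -4485132/25.
Now I run shelfsys readout passing p: /gogobra, yielding rigo.
Now I run shelfsys inscribe passing p: /rewiflem/vabreku, c: dratra, → created.
I run measurebox express passing v: 45, u_from: day, u_to: h, and observe 1080.
Next I call shelfsys carve passing p: /kuce, — result: ok.


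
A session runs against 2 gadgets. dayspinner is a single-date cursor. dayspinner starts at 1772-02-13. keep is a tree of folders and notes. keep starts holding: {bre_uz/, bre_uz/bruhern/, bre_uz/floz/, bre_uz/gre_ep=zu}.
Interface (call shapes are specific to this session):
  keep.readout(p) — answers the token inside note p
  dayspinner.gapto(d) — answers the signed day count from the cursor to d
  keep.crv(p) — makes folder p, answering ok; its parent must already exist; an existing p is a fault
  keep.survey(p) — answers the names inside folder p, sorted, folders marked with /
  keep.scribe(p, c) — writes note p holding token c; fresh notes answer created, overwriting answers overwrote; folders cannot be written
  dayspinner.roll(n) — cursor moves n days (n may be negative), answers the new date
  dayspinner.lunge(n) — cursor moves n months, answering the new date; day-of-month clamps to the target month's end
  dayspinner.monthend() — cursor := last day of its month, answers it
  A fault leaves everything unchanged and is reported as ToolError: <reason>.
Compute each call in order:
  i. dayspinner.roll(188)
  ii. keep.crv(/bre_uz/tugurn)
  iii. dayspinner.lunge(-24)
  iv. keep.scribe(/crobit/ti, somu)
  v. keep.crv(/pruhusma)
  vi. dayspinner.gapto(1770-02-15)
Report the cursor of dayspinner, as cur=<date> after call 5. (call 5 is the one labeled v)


% roll(n='188') => 1772-08-19
% crv(p='/bre_uz/tugurn') => ok
% lunge(n='-24') => 1770-08-19
% scribe(p='/crobit/ti', c='somu') => ToolError: no parent
% crv(p='/pruhusma') => ok
% gapto(d='1770-02-15') => -185

Answer: cur=1770-08-19


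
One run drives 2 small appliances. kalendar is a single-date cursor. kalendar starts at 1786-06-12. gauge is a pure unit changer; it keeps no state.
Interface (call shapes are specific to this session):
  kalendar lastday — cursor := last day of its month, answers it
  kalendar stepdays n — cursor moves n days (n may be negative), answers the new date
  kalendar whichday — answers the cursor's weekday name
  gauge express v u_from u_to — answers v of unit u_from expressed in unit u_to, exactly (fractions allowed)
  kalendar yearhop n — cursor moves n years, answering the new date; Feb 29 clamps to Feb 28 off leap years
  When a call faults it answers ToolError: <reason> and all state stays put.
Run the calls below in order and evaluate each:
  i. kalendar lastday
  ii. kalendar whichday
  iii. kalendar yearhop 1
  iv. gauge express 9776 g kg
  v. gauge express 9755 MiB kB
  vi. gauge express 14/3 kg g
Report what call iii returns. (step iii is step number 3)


Now I run kalendar lastday(), and observe 1786-06-30.
Calling kalendar whichday(), → Friday.
Next I call kalendar yearhop(n='1'): 1787-06-30.
Invoking gauge express(v='9776', u_from='g', u_to='kg'), — result: 1222/125.
Next I call gauge express(v='9755', u_from='MiB', u_to='kB'), and see 255721472/25.
Using gauge express(v='14/3', u_from='kg', u_to='g'), — result: 14000/3.

Answer: 1787-06-30


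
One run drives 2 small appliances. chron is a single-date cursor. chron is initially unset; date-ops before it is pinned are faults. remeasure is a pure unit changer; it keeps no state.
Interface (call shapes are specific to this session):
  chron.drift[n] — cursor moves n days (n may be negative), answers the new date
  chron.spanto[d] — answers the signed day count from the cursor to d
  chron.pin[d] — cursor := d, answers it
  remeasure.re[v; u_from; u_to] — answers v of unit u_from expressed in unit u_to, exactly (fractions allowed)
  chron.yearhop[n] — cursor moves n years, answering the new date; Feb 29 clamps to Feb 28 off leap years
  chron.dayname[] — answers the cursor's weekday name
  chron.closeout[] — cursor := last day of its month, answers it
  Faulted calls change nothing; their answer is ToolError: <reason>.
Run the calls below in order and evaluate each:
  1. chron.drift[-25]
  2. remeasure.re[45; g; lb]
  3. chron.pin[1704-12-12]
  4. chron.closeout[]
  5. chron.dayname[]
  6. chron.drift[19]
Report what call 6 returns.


Answer: 1705-01-19

Derivation:
>>> chron.drift n=-25
  ToolError: no date set
>>> remeasure.re v=45 u_from=g u_to=lb
  4500000/45359237
>>> chron.pin d=1704-12-12
  1704-12-12
>>> chron.closeout
  1704-12-31
>>> chron.dayname
  Wednesday
>>> chron.drift n=19
  1705-01-19


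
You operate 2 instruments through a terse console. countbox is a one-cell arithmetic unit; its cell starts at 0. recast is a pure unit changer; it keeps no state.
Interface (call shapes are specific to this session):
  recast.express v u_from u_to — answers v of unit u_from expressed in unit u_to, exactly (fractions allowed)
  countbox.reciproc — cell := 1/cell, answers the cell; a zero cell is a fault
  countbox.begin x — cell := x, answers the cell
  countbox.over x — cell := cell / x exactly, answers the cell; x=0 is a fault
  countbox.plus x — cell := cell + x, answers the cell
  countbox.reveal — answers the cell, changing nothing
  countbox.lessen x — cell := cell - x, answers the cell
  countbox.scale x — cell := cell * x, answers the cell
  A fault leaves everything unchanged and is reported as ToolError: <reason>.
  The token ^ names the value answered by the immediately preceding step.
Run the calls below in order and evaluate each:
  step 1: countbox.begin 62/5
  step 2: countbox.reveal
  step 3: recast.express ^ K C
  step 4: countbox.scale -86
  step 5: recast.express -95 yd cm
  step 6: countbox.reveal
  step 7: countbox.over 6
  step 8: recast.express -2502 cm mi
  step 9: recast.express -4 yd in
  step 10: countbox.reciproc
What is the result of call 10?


Now I run countbox.begin with x=62/5: 62/5.
Using countbox.reveal, and observe 62/5.
I try recast.express with v=^, u_from=K, u_to=C, and get -1043/4.
Invoking countbox.scale with x=-86, → -5332/5.
Using recast.express with v=-95, u_from=yd, u_to=cm, giving -43434/5.
I call countbox.reveal, yielding -5332/5.
Next I call countbox.over with x=6, and get -2666/15.
I use recast.express with v=-2502, u_from=cm, u_to=mi, — result: -695/44704.
Invoking recast.express with v=-4, u_from=yd, u_to=in, — result: -144.
I invoke countbox.reciproc(), giving -15/2666.

Answer: -15/2666


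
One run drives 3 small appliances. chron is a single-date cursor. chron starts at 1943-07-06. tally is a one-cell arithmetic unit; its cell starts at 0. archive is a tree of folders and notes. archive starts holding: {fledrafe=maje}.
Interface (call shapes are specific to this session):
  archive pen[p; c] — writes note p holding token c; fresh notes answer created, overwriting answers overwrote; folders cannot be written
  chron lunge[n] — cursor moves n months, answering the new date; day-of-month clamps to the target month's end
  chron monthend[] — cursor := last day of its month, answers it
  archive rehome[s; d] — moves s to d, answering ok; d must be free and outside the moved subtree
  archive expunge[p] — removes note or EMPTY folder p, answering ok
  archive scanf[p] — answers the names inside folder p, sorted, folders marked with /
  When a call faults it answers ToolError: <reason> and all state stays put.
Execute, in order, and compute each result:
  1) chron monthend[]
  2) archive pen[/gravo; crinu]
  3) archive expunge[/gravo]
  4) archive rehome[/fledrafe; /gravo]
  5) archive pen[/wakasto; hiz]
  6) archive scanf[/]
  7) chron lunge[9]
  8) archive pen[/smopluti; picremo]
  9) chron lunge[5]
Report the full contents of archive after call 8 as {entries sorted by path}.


Answer: {gravo=maje, smopluti=picremo, wakasto=hiz}

Derivation:
Do: chron monthend[]
See: 1943-07-31
Do: archive pen[p=/gravo; c=crinu]
See: created
Do: archive expunge[p=/gravo]
See: ok
Do: archive rehome[s=/fledrafe; d=/gravo]
See: ok
Do: archive pen[p=/wakasto; c=hiz]
See: created
Do: archive scanf[p=/]
See: [gravo, wakasto]
Do: chron lunge[n=9]
See: 1944-04-30
Do: archive pen[p=/smopluti; c=picremo]
See: created
Do: chron lunge[n=5]
See: 1944-09-30
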